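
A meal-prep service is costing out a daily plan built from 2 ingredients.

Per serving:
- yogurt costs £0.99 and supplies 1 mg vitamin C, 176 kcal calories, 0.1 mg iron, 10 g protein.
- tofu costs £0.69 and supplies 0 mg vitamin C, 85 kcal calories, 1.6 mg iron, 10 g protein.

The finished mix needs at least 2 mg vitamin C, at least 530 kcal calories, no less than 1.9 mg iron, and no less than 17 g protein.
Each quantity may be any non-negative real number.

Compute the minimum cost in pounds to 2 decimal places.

£3.20

Treat it as an LP. Let x1 = servings of yogurt, x2 = servings of tofu.
Minimize 0.99x1 + 0.69x2 subject to:
  1x1 ≥ 2   (vitamin C)
  176x1 + 85x2 ≥ 530   (calories)
  0.1x1 + 1.6x2 ≥ 1.9   (iron)
  10x1 + 10x2 ≥ 17   (protein)
  x1, x2 ≥ 0.
Both inputs are positive at the optimum. Binding constraints: calories and iron.
That vertex is x1 = 2.514, x2 = 1.03.
Hence cost = 0.99·2.514 + 0.69·1.03 = £3.1996.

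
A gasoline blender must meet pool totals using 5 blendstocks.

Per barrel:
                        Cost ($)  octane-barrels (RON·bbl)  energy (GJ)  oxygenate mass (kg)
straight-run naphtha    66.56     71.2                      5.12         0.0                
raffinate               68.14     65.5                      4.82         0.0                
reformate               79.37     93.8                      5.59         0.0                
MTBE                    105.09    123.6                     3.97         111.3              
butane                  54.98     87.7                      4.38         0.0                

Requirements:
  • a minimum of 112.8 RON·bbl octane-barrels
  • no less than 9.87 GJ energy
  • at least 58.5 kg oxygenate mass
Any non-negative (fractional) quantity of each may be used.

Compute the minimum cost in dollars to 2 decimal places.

Set it up as a linear program. Let x1 = barrels of straight-run naphtha, x2 = barrels of raffinate, x3 = barrels of reformate, x4 = barrels of MTBE, x5 = barrels of butane.
min 66.56x1 + 68.14x2 + 79.37x3 + 105.09x4 + 54.98x5 subject to:
  71.2x1 + 65.5x2 + 93.8x3 + 123.6x4 + 87.7x5 ≥ 112.8   (octane-barrels)
  5.12x1 + 4.82x2 + 5.59x3 + 3.97x4 + 4.38x5 ≥ 9.87   (energy)
  111.3x4 ≥ 58.5   (oxygenate mass)
  x1, x2, x3, x4, x5 ≥ 0.
The optimal basis is {MTBE, butane}; straight-run naphtha, raffinate, reformate drop out. The energy and oxygenate mass requirements are met with equality.
Solving gives x4 = 0.52561, x5 = 1.777.
Objective = 105.09·0.52561 + 54.98·1.777 = 152.9358.

$152.94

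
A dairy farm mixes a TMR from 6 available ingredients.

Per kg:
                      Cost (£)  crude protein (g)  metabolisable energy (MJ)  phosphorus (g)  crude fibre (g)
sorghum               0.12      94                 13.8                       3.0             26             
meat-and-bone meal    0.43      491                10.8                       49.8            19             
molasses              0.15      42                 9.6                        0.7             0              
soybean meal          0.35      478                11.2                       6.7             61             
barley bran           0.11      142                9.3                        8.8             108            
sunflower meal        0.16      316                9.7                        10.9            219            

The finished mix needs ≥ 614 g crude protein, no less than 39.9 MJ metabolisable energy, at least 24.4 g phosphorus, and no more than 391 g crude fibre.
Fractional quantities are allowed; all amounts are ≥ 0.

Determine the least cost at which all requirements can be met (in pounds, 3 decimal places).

£0.455

Treat it as an LP. Let x1 = kg of sorghum, x2 = kg of meat-and-bone meal, x3 = kg of molasses, x4 = kg of soybean meal, x5 = kg of barley bran, x6 = kg of sunflower meal.
Minimise 0.12x1 + 0.43x2 + 0.15x3 + 0.35x4 + 0.11x5 + 0.16x6 with:
  94x1 + 491x2 + 42x3 + 478x4 + 142x5 + 316x6 ≥ 614   (crude protein)
  13.8x1 + 10.8x2 + 9.6x3 + 11.2x4 + 9.3x5 + 9.7x6 ≥ 39.9   (metabolisable energy)
  3x1 + 49.8x2 + 0.7x3 + 6.7x4 + 8.8x5 + 10.9x6 ≥ 24.4   (phosphorus)
  26x1 + 19x2 + 61x4 + 108x5 + 219x6 ≤ 391   (crude fibre)
  x1, x2, x3, x4, x5, x6 ≥ 0.
The minimum-cost mix takes nothing from meat-and-bone meal, molasses, soybean meal — only sorghum, barley bran, sunflower meal. The crude protein, metabolisable energy, phosphorus requirements are met with equality.
Solving gives x1 = 1.513, x5 = 0.9194, x6 = 1.08.
Total cost: 0.12·1.513 + 0.11·0.9194 + 0.16·1.08 = 0.45549.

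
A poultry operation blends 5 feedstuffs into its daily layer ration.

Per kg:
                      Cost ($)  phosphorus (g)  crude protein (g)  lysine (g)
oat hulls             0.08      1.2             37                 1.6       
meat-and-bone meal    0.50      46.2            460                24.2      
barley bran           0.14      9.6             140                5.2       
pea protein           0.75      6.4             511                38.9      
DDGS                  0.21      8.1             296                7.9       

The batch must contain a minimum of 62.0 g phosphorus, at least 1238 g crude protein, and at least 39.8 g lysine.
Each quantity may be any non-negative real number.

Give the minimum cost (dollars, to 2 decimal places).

Treat it as an LP. Let x1 = kg of oat hulls, x2 = kg of meat-and-bone meal, x3 = kg of barley bran, x4 = kg of pea protein, x5 = kg of DDGS.
Minimise 0.08x1 + 0.5x2 + 0.14x3 + 0.75x4 + 0.21x5 with:
  1.2x1 + 46.2x2 + 9.6x3 + 6.4x4 + 8.1x5 ≥ 62   (phosphorus)
  37x1 + 460x2 + 140x3 + 511x4 + 296x5 ≥ 1238   (crude protein)
  1.6x1 + 24.2x2 + 5.2x3 + 38.9x4 + 7.9x5 ≥ 39.8   (lysine)
  x1, x2, x3, x4, x5 ≥ 0.
The minimum-cost mix takes nothing from oat hulls, barley bran, pea protein — only meat-and-bone meal, DDGS. There the phosphorus and crude protein constraints are tight.
Optimal quantities: meat-and-bone meal = 0.8367 kg, DDGS = 2.882 kg.
Hence cost = 0.5·0.8367 + 0.21·2.882 = $1.0236.

$1.02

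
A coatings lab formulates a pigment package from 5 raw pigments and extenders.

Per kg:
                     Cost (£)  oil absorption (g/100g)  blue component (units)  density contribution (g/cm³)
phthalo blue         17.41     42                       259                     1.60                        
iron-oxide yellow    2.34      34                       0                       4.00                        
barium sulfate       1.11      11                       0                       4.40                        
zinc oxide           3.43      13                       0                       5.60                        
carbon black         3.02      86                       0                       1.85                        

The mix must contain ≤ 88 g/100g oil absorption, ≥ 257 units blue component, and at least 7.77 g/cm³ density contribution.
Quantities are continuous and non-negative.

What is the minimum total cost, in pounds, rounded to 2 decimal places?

£18.84

Let x1 = kg of phthalo blue, x2 = kg of iron-oxide yellow, x3 = kg of barium sulfate, x4 = kg of zinc oxide, x5 = kg of carbon black.
min 17.41x1 + 2.34x2 + 1.11x3 + 3.43x4 + 3.02x5 s.t.:
  42x1 + 34x2 + 11x3 + 13x4 + 86x5 ≤ 88   (oil absorption)
  259x1 ≥ 257   (blue component)
  1.6x1 + 4x2 + 4.4x3 + 5.6x4 + 1.85x5 ≥ 7.77   (density contribution)
  x1, x2, x3, x4, x5 ≥ 0.
The minimum-cost mix takes nothing from iron-oxide yellow, zinc oxide, carbon black — only phthalo blue, barium sulfate. The blue component and density contribution requirements are met with equality.
Optimal quantities: phthalo blue = 0.9923 kg, barium sulfate = 1.405 kg.
Cost = 17.41·0.9923 + 1.11·1.405 = 18.8355.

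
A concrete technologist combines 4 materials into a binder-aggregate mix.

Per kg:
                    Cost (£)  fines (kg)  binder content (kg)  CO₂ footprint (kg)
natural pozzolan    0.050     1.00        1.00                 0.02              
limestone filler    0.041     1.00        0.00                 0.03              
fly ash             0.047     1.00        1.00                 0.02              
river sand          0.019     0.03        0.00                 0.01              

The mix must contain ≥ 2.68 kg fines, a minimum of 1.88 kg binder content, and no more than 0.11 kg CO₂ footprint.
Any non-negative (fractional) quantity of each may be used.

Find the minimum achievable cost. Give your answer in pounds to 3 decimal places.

This is a linear program. Let x1 = kg of natural pozzolan, x2 = kg of limestone filler, x3 = kg of fly ash, x4 = kg of river sand.
min 0.05x1 + 0.041x2 + 0.047x3 + 0.019x4 subject to:
  1x1 + 1x2 + 1x3 + 0.03x4 ≥ 2.68   (fines)
  1x1 + 1x3 ≥ 1.88   (binder content)
  0.02x1 + 0.03x2 + 0.02x3 + 0.01x4 ≤ 0.11   (CO₂ footprint)
  x1, x2, x3, x4 ≥ 0.
At the optimum only limestone filler, fly ash are positive (natural pozzolan, river sand = 0). The fines and binder content requirements are met with equality.
Solving gives x2 = 0.8, x3 = 1.88.
Total cost: 0.041·0.8 + 0.047·1.88 = 0.12116.

£0.121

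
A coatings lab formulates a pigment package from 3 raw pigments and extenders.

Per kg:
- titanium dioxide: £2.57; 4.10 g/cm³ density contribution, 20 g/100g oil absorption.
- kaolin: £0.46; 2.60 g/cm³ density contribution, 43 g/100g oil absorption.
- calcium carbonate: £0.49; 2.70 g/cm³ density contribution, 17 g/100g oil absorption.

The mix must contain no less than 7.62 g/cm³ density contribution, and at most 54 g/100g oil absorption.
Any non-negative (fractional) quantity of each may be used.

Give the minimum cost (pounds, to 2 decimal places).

£1.38

Let x1 = kg of titanium dioxide, x2 = kg of kaolin, x3 = kg of calcium carbonate.
min 2.57x1 + 0.46x2 + 0.49x3 subject to:
  4.1x1 + 2.6x2 + 2.7x3 ≥ 7.62   (density contribution)
  20x1 + 43x2 + 17x3 ≤ 54   (oil absorption)
  x1, x2, x3 ≥ 0.
The cheapest feasible vertex uses only kaolin, calcium carbonate; titanium dioxide is not used. There the density contribution and oil absorption constraints are tight.
That vertex is x2 = 0.2261, x3 = 2.604.
Objective = 0.46·0.2261 + 0.49·2.604 = 1.3800.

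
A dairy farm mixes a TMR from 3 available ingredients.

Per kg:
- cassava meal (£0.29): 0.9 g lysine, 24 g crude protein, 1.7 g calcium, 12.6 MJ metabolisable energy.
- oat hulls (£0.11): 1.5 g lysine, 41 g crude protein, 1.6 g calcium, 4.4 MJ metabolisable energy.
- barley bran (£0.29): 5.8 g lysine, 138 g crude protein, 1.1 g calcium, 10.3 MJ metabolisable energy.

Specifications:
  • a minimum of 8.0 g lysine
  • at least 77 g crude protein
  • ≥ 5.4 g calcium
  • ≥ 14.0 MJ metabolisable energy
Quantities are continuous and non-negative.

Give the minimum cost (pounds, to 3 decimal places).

Let x1 = kg of cassava meal, x2 = kg of oat hulls, x3 = kg of barley bran.
Minimize 0.29x1 + 0.11x2 + 0.29x3 subject to:
  0.9x1 + 1.5x2 + 5.8x3 ≥ 8   (lysine)
  24x1 + 41x2 + 138x3 ≥ 77   (crude protein)
  1.7x1 + 1.6x2 + 1.1x3 ≥ 5.4   (calcium)
  12.6x1 + 4.4x2 + 10.3x3 ≥ 14   (metabolisable energy)
  x1, x2, x3 ≥ 0.
The cheapest feasible vertex uses only oat hulls, barley bran; cassava meal is not used. There the lysine and calcium constraints are tight.
Solving gives x2 = 2.952, x3 = 0.616.
Hence cost = 0.11·2.952 + 0.29·0.616 = £0.50336.

£0.503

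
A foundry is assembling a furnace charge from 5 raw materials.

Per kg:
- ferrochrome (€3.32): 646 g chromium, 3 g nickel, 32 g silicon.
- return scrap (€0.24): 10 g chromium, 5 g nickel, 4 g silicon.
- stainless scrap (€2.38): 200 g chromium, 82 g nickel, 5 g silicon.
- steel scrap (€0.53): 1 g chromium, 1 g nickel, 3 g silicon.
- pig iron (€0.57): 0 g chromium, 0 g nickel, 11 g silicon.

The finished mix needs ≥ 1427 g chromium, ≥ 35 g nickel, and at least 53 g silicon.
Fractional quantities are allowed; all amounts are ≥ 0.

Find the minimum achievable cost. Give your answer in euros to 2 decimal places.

Treat it as an LP. Let x1 = kg of ferrochrome, x2 = kg of return scrap, x3 = kg of stainless scrap, x4 = kg of steel scrap, x5 = kg of pig iron.
min 3.32x1 + 0.24x2 + 2.38x3 + 0.53x4 + 0.57x5 with:
  646x1 + 10x2 + 200x3 + 1x4 ≥ 1427   (chromium)
  3x1 + 5x2 + 82x3 + 1x4 ≥ 35   (nickel)
  32x1 + 4x2 + 5x3 + 3x4 + 11x5 ≥ 53   (silicon)
  x1, x2, x3, x4, x5 ≥ 0.
The minimum-cost mix takes nothing from return scrap, steel scrap, pig iron — only ferrochrome, stainless scrap. The chromium and nickel requirements are met with equality.
So ferrochrome = 2.101 kg, stainless scrap = 0.35 kg.
Objective = 3.32·2.101 + 2.38·0.35 = 7.8083.

€7.81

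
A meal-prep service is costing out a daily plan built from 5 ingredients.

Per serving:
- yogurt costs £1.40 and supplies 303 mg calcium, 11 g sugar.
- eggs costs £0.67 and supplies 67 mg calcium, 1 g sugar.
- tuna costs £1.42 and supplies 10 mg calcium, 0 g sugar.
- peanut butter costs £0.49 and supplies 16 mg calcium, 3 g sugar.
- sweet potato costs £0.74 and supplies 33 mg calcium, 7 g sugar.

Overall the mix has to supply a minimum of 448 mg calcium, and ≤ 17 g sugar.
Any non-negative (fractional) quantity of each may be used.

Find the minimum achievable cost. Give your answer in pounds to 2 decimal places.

Treat it as an LP. Let x1 = servings of yogurt, x2 = servings of eggs, x3 = servings of tuna, x4 = servings of peanut butter, x5 = servings of sweet potato.
Minimize 1.4x1 + 0.67x2 + 1.42x3 + 0.49x4 + 0.74x5 s.t.:
  303x1 + 67x2 + 10x3 + 16x4 + 33x5 ≥ 448   (calcium)
  11x1 + 1x2 + 3x4 + 7x5 ≤ 17   (sugar)
  x1, x2, x3, x4, x5 ≥ 0.
The minimum-cost mix takes nothing from eggs, tuna, peanut butter, sweet potato — only yogurt. The calcium requirement is met with equality.
So yogurt = 1.479 servings.
Total cost: 1.4·1.479 = 2.0706.

£2.07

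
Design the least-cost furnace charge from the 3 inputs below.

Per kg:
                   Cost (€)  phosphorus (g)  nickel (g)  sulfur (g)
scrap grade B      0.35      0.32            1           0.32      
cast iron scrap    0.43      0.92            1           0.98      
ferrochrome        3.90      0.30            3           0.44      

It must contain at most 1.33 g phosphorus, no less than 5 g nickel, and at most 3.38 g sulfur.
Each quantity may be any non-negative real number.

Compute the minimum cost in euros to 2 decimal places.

Treat it as an LP. Let x1 = kg of scrap grade B, x2 = kg of cast iron scrap, x3 = kg of ferrochrome.
Minimise 0.35x1 + 0.43x2 + 3.9x3 s.t.:
  0.32x1 + 0.92x2 + 0.3x3 ≤ 1.33   (phosphorus)
  1x1 + 1x2 + 3x3 ≥ 5   (nickel)
  0.32x1 + 0.98x2 + 0.44x3 ≤ 3.38   (sulfur)
  x1, x2, x3 ≥ 0.
The optimal basis is {scrap grade B, ferrochrome}; cast iron scrap drops out. Binding constraints: phosphorus and nickel.
Solving gives x1 = 3.773, x3 = 0.4091.
Hence cost = 0.35·3.773 + 3.9·0.4091 = €2.9160.

€2.92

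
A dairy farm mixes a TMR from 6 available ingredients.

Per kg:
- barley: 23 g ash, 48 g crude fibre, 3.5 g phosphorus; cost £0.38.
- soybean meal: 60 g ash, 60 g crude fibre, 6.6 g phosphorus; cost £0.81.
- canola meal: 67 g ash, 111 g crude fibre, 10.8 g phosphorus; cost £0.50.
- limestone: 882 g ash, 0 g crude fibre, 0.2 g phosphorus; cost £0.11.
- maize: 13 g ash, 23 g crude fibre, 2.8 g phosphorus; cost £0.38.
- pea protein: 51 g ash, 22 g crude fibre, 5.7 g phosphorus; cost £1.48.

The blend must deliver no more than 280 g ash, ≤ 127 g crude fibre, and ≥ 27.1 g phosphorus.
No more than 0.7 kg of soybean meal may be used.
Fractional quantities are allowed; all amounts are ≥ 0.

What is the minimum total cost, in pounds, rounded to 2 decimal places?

£6.29

This is a linear program. Let x1 = kg of barley, x2 = kg of soybean meal, x3 = kg of canola meal, x4 = kg of limestone, x5 = kg of maize, x6 = kg of pea protein.
min 0.38x1 + 0.81x2 + 0.5x3 + 0.11x4 + 0.38x5 + 1.48x6 subject to:
  23x1 + 60x2 + 67x3 + 882x4 + 13x5 + 51x6 ≤ 280   (ash)
  48x1 + 60x2 + 111x3 + 23x5 + 22x6 ≤ 127   (crude fibre)
  3.5x1 + 6.6x2 + 10.8x3 + 0.2x4 + 2.8x5 + 5.7x6 ≥ 27.1   (phosphorus)
  x2 ≤ 0.7
  x1, x2, x3, x4, x5, x6 ≥ 0.
At the optimum only canola meal, pea protein are positive (barley, soybean meal, limestone, maize = 0). The crude fibre and phosphorus requirements are met with equality.
That vertex is x3 = 0.3232, x6 = 4.142.
Objective = 0.5·0.3232 + 1.48·4.142 = 6.2918.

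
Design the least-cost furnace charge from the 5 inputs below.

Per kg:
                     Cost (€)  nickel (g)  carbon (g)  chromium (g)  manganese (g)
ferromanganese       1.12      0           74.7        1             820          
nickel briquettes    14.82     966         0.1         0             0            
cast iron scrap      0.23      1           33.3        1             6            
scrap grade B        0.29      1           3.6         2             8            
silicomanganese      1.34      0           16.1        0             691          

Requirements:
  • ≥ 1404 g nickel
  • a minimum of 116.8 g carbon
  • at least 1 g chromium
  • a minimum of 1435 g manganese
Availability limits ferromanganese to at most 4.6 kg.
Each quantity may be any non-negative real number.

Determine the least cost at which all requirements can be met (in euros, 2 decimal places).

This is a linear program. Let x1 = kg of ferromanganese, x2 = kg of nickel briquettes, x3 = kg of cast iron scrap, x4 = kg of scrap grade B, x5 = kg of silicomanganese.
min 1.12x1 + 14.82x2 + 0.23x3 + 0.29x4 + 1.34x5 with:
  966x2 + 1x3 + 1x4 ≥ 1404   (nickel)
  74.7x1 + 0.1x2 + 33.3x3 + 3.6x4 + 16.1x5 ≥ 116.8   (carbon)
  1x1 + 1x3 + 2x4 ≥ 1   (chromium)
  820x1 + 6x3 + 8x4 + 691x5 ≥ 1435   (manganese)
  x1 ≤ 4.6
  x1, x2, x3, x4, x5 ≥ 0.
The optimal basis is {ferromanganese, nickel briquettes}; cast iron scrap, scrap grade B, silicomanganese drop out. The nickel and manganese requirements are met with equality.
So ferromanganese = 1.75 kg, nickel briquettes = 1.4534 kg.
Objective = 1.12·1.75 + 14.82·1.4534 = 23.4994.

€23.50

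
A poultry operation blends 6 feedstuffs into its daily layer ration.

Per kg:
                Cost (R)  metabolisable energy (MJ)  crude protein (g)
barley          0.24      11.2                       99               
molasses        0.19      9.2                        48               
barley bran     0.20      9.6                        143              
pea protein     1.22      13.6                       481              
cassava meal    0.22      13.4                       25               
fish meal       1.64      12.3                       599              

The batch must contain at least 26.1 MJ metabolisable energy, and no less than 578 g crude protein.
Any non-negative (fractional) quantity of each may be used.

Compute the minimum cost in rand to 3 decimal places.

R0.808

Let x1 = kg of barley, x2 = kg of molasses, x3 = kg of barley bran, x4 = kg of pea protein, x5 = kg of cassava meal, x6 = kg of fish meal.
Minimize 0.24x1 + 0.19x2 + 0.2x3 + 1.22x4 + 0.22x5 + 1.64x6 s.t.:
  11.2x1 + 9.2x2 + 9.6x3 + 13.6x4 + 13.4x5 + 12.3x6 ≥ 26.1   (metabolisable energy)
  99x1 + 48x2 + 143x3 + 481x4 + 25x5 + 599x6 ≥ 578   (crude protein)
  x1, x2, x3, x4, x5, x6 ≥ 0.
The optimal basis is {barley bran}; barley, molasses, pea protein, cassava meal, fish meal drop out. Binding constraint: crude protein.
That vertex is x3 = 4.042.
Hence cost = 0.2·4.042 = R0.80840.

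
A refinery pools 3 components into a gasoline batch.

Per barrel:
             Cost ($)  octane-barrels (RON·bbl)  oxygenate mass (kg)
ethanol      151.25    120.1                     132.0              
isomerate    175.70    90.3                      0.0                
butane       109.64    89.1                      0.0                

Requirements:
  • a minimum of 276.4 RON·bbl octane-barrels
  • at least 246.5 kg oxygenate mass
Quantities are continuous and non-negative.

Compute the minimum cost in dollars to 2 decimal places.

This is a linear program. Let x1 = barrels of ethanol, x2 = barrels of isomerate, x3 = barrels of butane.
Minimise 151.25x1 + 175.7x2 + 109.64x3 s.t.:
  120.1x1 + 90.3x2 + 89.1x3 ≥ 276.4   (octane-barrels)
  132x1 ≥ 246.5   (oxygenate mass)
  x1, x2, x3 ≥ 0.
The cheapest feasible vertex uses only ethanol, butane; isomerate is not used. The octane-barrels and oxygenate mass requirements are met with equality.
Optimal quantities: ethanol = 1.86742 barrels, butane = 0.584987 barrels.
Hence cost = 151.25·1.86742 + 109.64·0.584987 = $346.5852.

$346.59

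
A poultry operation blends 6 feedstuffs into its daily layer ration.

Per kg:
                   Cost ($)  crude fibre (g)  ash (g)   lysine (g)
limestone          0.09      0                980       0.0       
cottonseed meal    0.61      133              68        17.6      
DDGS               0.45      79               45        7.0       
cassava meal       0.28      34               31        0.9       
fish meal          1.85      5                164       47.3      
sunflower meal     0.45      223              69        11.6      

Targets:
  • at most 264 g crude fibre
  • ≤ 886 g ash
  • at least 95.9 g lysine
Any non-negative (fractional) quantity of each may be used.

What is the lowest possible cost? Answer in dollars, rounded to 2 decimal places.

Let x1 = kg of limestone, x2 = kg of cottonseed meal, x3 = kg of DDGS, x4 = kg of cassava meal, x5 = kg of fish meal, x6 = kg of sunflower meal.
Minimise 0.09x1 + 0.61x2 + 0.45x3 + 0.28x4 + 1.85x5 + 0.45x6 with:
  133x2 + 79x3 + 34x4 + 5x5 + 223x6 ≤ 264   (crude fibre)
  980x1 + 68x2 + 45x3 + 31x4 + 164x5 + 69x6 ≤ 886   (ash)
  17.6x2 + 7x3 + 0.9x4 + 47.3x5 + 11.6x6 ≥ 95.9   (lysine)
  x1, x2, x3, x4, x5, x6 ≥ 0.
At the optimum only cottonseed meal, fish meal are positive (limestone, DDGS, cassava meal, sunflower meal = 0). The crude fibre and lysine requirements are met with equality.
That vertex is x2 = 1.936, x5 = 1.307.
Hence cost = 0.61·1.936 + 1.85·1.307 = $3.5989.

$3.60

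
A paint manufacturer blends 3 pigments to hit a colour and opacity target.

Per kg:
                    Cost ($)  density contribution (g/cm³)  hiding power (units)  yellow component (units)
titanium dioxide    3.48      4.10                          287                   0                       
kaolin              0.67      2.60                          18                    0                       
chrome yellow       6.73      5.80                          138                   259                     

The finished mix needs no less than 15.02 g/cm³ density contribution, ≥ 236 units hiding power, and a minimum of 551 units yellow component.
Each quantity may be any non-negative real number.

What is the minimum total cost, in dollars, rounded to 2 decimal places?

This is a linear program. Let x1 = kg of titanium dioxide, x2 = kg of kaolin, x3 = kg of chrome yellow.
Minimise 3.48x1 + 0.67x2 + 6.73x3 subject to:
  4.1x1 + 2.6x2 + 5.8x3 ≥ 15.02   (density contribution)
  287x1 + 18x2 + 138x3 ≥ 236   (hiding power)
  259x3 ≥ 551   (yellow component)
  x1, x2, x3 ≥ 0.
The optimal basis is {kaolin, chrome yellow}; titanium dioxide drops out. The density contribution and yellow component requirements are met with equality.
Solving gives x2 = 1.031, x3 = 2.127.
Total cost: 0.67·1.031 + 6.73·2.127 = 15.0055.

$15.01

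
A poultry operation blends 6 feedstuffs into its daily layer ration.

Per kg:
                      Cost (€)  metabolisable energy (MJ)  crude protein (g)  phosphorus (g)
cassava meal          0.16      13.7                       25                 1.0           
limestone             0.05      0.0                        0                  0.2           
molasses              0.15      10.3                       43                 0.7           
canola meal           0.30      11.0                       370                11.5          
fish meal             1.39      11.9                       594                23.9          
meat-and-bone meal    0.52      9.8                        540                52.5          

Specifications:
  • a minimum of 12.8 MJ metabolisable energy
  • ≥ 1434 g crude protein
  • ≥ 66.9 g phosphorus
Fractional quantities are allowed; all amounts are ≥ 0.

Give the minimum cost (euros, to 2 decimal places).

€1.21

Set it up as a linear program. Let x1 = kg of cassava meal, x2 = kg of limestone, x3 = kg of molasses, x4 = kg of canola meal, x5 = kg of fish meal, x6 = kg of meat-and-bone meal.
min 0.16x1 + 0.05x2 + 0.15x3 + 0.3x4 + 1.39x5 + 0.52x6 subject to:
  13.7x1 + 10.3x3 + 11x4 + 11.9x5 + 9.8x6 ≥ 12.8   (metabolisable energy)
  25x1 + 43x3 + 370x4 + 594x5 + 540x6 ≥ 1434   (crude protein)
  1x1 + 0.2x2 + 0.7x3 + 11.5x4 + 23.9x5 + 52.5x6 ≥ 66.9   (phosphorus)
  x1, x2, x3, x4, x5, x6 ≥ 0.
The cheapest feasible vertex uses only canola meal, meat-and-bone meal; cassava meal, limestone, molasses, fish meal are not used. The crude protein and phosphorus requirements are met with equality.
Solving gives x4 = 2.963, x6 = 0.6252.
Total cost: 0.3·2.963 + 0.52·0.6252 = 1.2140.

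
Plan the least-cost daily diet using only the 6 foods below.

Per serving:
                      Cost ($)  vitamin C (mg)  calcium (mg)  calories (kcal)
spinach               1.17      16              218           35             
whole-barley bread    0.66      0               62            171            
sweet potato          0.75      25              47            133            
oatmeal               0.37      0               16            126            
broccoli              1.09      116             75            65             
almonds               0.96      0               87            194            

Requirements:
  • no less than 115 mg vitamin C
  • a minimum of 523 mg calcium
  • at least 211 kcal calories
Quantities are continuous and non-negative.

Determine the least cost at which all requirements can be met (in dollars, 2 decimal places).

Let x1 = servings of spinach, x2 = servings of whole-barley bread, x3 = servings of sweet potato, x4 = servings of oatmeal, x5 = servings of broccoli, x6 = servings of almonds.
min 1.17x1 + 0.66x2 + 0.75x3 + 0.37x4 + 1.09x5 + 0.96x6 with:
  16x1 + 25x3 + 116x5 ≥ 115   (vitamin C)
  218x1 + 62x2 + 47x3 + 16x4 + 75x5 + 87x6 ≥ 523   (calcium)
  35x1 + 171x2 + 133x3 + 126x4 + 65x5 + 194x6 ≥ 211   (calories)
  x1, x2, x3, x4, x5, x6 ≥ 0.
The minimum-cost mix takes nothing from sweet potato, oatmeal, almonds — only spinach, whole-barley bread, broccoli. The vitamin C, calcium, calories requirements are met with equality.
Optimal quantities: spinach = 1.995 servings, whole-barley bread = 0.5533 servings, broccoli = 0.7162 servings.
Hence cost = 1.17·1.995 + 0.66·0.5533 + 1.09·0.7162 = $3.4800.

$3.48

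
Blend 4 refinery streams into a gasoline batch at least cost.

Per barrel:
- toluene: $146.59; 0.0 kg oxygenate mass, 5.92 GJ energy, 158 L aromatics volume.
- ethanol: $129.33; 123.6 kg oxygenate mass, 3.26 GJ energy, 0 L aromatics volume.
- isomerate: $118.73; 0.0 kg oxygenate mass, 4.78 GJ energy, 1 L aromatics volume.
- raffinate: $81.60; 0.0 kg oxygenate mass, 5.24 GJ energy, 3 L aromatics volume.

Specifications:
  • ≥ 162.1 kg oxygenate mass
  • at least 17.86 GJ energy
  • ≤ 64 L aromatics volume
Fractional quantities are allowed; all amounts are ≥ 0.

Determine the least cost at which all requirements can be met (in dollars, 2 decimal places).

Set it up as a linear program. Let x1 = barrels of toluene, x2 = barrels of ethanol, x3 = barrels of isomerate, x4 = barrels of raffinate.
Minimize 146.59x1 + 129.33x2 + 118.73x3 + 81.6x4 subject to:
  123.6x2 ≥ 162.1   (oxygenate mass)
  5.92x1 + 3.26x2 + 4.78x3 + 5.24x4 ≥ 17.86   (energy)
  158x1 + 1x3 + 3x4 ≤ 64   (aromatics volume)
  x1, x2, x3, x4 ≥ 0.
At the optimum only ethanol, raffinate are positive (toluene, isomerate = 0). The oxygenate mass and energy requirements are met with equality.
Solving gives x2 = 1.3115, x4 = 2.5925.
Hence cost = 129.33·1.3115 + 81.6·2.5925 = $381.1643.

$381.16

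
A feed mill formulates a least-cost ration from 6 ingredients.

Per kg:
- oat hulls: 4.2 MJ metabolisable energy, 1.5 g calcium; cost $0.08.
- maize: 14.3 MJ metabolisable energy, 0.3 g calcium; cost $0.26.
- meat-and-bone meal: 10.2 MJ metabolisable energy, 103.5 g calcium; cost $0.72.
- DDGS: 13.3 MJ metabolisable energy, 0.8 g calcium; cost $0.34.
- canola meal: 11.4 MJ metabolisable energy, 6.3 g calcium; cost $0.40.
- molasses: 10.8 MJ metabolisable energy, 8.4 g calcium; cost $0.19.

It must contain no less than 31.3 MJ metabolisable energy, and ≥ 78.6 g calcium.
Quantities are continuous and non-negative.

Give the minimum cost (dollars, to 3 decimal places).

$0.858

Treat it as an LP. Let x1 = kg of oat hulls, x2 = kg of maize, x3 = kg of meat-and-bone meal, x4 = kg of DDGS, x5 = kg of canola meal, x6 = kg of molasses.
Minimise 0.08x1 + 0.26x2 + 0.72x3 + 0.34x4 + 0.4x5 + 0.19x6 subject to:
  4.2x1 + 14.3x2 + 10.2x3 + 13.3x4 + 11.4x5 + 10.8x6 ≥ 31.3   (metabolisable energy)
  1.5x1 + 0.3x2 + 103.5x3 + 0.8x4 + 6.3x5 + 8.4x6 ≥ 78.6   (calcium)
  x1, x2, x3, x4, x5, x6 ≥ 0.
The cheapest feasible vertex uses only meat-and-bone meal, molasses; oat hulls, maize, DDGS, canola meal are not used. Binding constraints: metabolisable energy and calcium.
That vertex is x3 = 0.5677, x6 = 2.362.
Cost = 0.72·0.5677 + 0.19·2.362 = 0.85752.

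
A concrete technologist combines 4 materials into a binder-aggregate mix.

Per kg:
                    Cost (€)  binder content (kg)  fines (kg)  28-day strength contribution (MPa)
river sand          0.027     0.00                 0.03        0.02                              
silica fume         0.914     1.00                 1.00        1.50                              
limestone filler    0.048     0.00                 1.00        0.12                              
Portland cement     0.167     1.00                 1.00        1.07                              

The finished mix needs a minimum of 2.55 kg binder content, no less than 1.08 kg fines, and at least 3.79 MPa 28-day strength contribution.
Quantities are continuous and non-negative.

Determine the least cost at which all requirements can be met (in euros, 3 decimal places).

Let x1 = kg of river sand, x2 = kg of silica fume, x3 = kg of limestone filler, x4 = kg of Portland cement.
min 0.027x1 + 0.914x2 + 0.048x3 + 0.167x4 with:
  1x2 + 1x4 ≥ 2.55   (binder content)
  0.03x1 + 1x2 + 1x3 + 1x4 ≥ 1.08   (fines)
  0.02x1 + 1.5x2 + 0.12x3 + 1.07x4 ≥ 3.79   (28-day strength contribution)
  x1, x2, x3, x4 ≥ 0.
The minimum-cost mix takes nothing from river sand, silica fume, limestone filler — only Portland cement. There the 28-day strength contribution constraint is tight.
Optimal quantities: Portland cement = 3.542 kg.
Total cost: 0.167·3.542 = 0.59151.

€0.592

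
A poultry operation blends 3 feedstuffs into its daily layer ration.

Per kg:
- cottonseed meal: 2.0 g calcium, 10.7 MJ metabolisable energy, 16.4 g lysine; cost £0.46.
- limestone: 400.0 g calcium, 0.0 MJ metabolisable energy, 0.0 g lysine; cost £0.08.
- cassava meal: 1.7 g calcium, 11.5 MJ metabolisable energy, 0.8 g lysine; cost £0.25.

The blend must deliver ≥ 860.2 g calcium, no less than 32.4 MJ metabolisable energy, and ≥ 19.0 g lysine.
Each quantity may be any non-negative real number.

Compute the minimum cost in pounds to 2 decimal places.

£1.12

Set it up as a linear program. Let x1 = kg of cottonseed meal, x2 = kg of limestone, x3 = kg of cassava meal.
min 0.46x1 + 0.08x2 + 0.25x3 with:
  2x1 + 400x2 + 1.7x3 ≥ 860.2   (calcium)
  10.7x1 + 11.5x3 ≥ 32.4   (metabolisable energy)
  16.4x1 + 0.8x3 ≥ 19   (lysine)
  x1, x2, x3 ≥ 0.
The optimal mix uses every input. Binding constraints: calcium, metabolisable energy, lysine.
Optimal quantities: cottonseed meal = 1.07 kg, limestone = 2.137 kg, cassava meal = 1.822 kg.
Total cost: 0.46·1.07 + 0.08·2.137 + 0.25·1.822 = 1.1187.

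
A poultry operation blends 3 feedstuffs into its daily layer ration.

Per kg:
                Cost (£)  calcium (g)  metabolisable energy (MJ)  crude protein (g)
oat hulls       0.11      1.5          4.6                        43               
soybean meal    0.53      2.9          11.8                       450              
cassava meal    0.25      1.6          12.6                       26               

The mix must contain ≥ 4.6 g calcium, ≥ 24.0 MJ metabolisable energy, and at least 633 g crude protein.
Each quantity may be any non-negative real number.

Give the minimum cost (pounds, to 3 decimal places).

£0.872

This is a linear program. Let x1 = kg of oat hulls, x2 = kg of soybean meal, x3 = kg of cassava meal.
Minimise 0.11x1 + 0.53x2 + 0.25x3 s.t.:
  1.5x1 + 2.9x2 + 1.6x3 ≥ 4.6   (calcium)
  4.6x1 + 11.8x2 + 12.6x3 ≥ 24   (metabolisable energy)
  43x1 + 450x2 + 26x3 ≥ 633   (crude protein)
  x1, x2, x3 ≥ 0.
At the optimum only oat hulls, soybean meal are positive (cassava meal = 0). There the metabolisable energy and crude protein constraints are tight.
So oat hulls = 2.131 kg, soybean meal = 1.203 kg.
Hence cost = 0.11·2.131 + 0.53·1.203 = £0.87200.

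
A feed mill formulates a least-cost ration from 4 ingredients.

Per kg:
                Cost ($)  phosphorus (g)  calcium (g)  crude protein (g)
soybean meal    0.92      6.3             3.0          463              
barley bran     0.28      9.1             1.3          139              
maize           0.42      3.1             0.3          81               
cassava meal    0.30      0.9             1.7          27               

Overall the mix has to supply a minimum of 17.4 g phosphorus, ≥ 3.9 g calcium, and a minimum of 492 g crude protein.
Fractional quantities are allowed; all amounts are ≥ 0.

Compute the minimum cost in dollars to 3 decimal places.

$0.984

Treat it as an LP. Let x1 = kg of soybean meal, x2 = kg of barley bran, x3 = kg of maize, x4 = kg of cassava meal.
Minimize 0.92x1 + 0.28x2 + 0.42x3 + 0.3x4 s.t.:
  6.3x1 + 9.1x2 + 3.1x3 + 0.9x4 ≥ 17.4   (phosphorus)
  3x1 + 1.3x2 + 0.3x3 + 1.7x4 ≥ 3.9   (calcium)
  463x1 + 139x2 + 81x3 + 27x4 ≥ 492   (crude protein)
  x1, x2, x3, x4 ≥ 0.
The optimal basis is {soybean meal, barley bran}; maize, cassava meal drop out. There the calcium and crude protein constraints are tight.
That vertex is x1 = 0.5273, x2 = 1.783.
Cost = 0.92·0.5273 + 0.28·1.783 = 0.98436.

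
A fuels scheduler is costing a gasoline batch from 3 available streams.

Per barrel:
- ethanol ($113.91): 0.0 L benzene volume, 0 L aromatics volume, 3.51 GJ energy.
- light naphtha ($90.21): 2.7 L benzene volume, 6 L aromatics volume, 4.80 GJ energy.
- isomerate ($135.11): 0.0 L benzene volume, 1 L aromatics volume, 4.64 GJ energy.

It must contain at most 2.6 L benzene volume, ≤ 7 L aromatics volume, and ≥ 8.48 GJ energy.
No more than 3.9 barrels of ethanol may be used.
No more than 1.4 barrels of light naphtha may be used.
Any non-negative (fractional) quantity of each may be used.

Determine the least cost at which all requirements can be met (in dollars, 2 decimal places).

Let x1 = barrels of ethanol, x2 = barrels of light naphtha, x3 = barrels of isomerate.
min 113.91x1 + 90.21x2 + 135.11x3 subject to:
  2.7x2 ≤ 2.6   (benzene volume)
  6x2 + 1x3 ≤ 7   (aromatics volume)
  3.51x1 + 4.8x2 + 4.64x3 ≥ 8.48   (energy)
  x1 ≤ 3.9
  x2 ≤ 1.4
  x1, x2, x3 ≥ 0.
The optimal basis is {light naphtha, isomerate}; ethanol drops out. The benzene volume and energy requirements are met with equality.
Solving gives x2 = 0.963, x3 = 0.8314.
Objective = 90.21·0.963 + 135.11·0.8314 = 199.2027.

$199.20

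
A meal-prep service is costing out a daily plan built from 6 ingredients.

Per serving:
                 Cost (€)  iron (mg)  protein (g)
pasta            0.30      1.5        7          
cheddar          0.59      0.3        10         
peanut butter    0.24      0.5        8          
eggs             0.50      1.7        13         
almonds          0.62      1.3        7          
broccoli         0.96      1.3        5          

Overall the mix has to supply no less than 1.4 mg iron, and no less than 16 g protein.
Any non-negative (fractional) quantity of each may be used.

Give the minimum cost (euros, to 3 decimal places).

Treat it as an LP. Let x1 = servings of pasta, x2 = servings of cheddar, x3 = servings of peanut butter, x4 = servings of eggs, x5 = servings of almonds, x6 = servings of broccoli.
min 0.3x1 + 0.59x2 + 0.24x3 + 0.5x4 + 0.62x5 + 0.96x6 s.t.:
  1.5x1 + 0.3x2 + 0.5x3 + 1.7x4 + 1.3x5 + 1.3x6 ≥ 1.4   (iron)
  7x1 + 10x2 + 8x3 + 13x4 + 7x5 + 5x6 ≥ 16   (protein)
  x1, x2, x3, x4, x5, x6 ≥ 0.
The minimum-cost mix takes nothing from cheddar, eggs, almonds, broccoli — only pasta, peanut butter. Binding constraints: iron and protein.
Optimal quantities: pasta = 0.3765 servings, peanut butter = 1.671 servings.
Cost = 0.3·0.3765 + 0.24·1.671 = 0.51399.

€0.514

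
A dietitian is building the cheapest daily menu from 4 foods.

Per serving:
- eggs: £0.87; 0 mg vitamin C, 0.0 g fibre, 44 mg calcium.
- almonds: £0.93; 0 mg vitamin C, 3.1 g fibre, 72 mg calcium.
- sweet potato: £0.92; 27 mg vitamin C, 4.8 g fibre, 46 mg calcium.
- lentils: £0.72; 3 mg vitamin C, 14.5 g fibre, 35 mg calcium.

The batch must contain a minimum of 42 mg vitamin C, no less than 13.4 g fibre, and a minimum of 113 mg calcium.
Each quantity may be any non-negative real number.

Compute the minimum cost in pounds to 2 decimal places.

Let x1 = servings of eggs, x2 = servings of almonds, x3 = servings of sweet potato, x4 = servings of lentils.
Minimise 0.87x1 + 0.93x2 + 0.92x3 + 0.72x4 subject to:
  27x3 + 3x4 ≥ 42   (vitamin C)
  3.1x2 + 4.8x3 + 14.5x4 ≥ 13.4   (fibre)
  44x1 + 72x2 + 46x3 + 35x4 ≥ 113   (calcium)
  x1, x2, x3, x4 ≥ 0.
At the optimum only almonds, sweet potato, lentils are positive (eggs = 0). The vitamin C, fibre, calcium requirements are met with equality.
Solving gives x2 = 0.4398, x3 = 1.519, x4 = 0.3272.
Cost = 0.93·0.4398 + 0.92·1.519 + 0.72·0.3272 = 2.0421.

£2.04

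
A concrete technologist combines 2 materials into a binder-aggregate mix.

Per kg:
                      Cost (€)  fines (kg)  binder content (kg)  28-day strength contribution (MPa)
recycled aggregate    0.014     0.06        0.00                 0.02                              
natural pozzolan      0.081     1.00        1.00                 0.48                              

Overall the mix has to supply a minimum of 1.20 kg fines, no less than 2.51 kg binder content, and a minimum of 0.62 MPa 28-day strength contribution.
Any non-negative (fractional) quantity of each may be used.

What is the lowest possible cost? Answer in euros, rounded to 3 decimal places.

€0.203

Treat it as an LP. Let x1 = kg of recycled aggregate, x2 = kg of natural pozzolan.
Minimise 0.014x1 + 0.081x2 subject to:
  0.06x1 + 1x2 ≥ 1.2   (fines)
  1x2 ≥ 2.51   (binder content)
  0.02x1 + 0.48x2 ≥ 0.62   (28-day strength contribution)
  x1, x2 ≥ 0.
The minimum-cost mix takes nothing from recycled aggregate — only natural pozzolan. There the binder content constraint is tight.
That vertex is x2 = 2.51.
Hence cost = 0.081·2.51 = €0.20331.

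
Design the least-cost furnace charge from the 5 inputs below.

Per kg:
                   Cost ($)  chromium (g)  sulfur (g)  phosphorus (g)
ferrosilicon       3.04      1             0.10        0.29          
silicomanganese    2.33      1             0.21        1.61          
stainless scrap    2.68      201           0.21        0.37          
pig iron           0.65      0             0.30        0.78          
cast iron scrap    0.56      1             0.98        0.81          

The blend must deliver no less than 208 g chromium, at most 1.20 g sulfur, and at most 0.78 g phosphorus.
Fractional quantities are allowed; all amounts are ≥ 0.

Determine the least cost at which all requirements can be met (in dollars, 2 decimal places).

Set it up as a linear program. Let x1 = kg of ferrosilicon, x2 = kg of silicomanganese, x3 = kg of stainless scrap, x4 = kg of pig iron, x5 = kg of cast iron scrap.
Minimize 3.04x1 + 2.33x2 + 2.68x3 + 0.65x4 + 0.56x5 subject to:
  1x1 + 1x2 + 201x3 + 1x5 ≥ 208   (chromium)
  0.1x1 + 0.21x2 + 0.21x3 + 0.3x4 + 0.98x5 ≤ 1.2   (sulfur)
  0.29x1 + 1.61x2 + 0.37x3 + 0.78x4 + 0.81x5 ≤ 0.78   (phosphorus)
  x1, x2, x3, x4, x5 ≥ 0.
The cheapest feasible vertex uses only stainless scrap; ferrosilicon, silicomanganese, pig iron, cast iron scrap are not used. Binding constraint: chromium.
So stainless scrap = 1.035 kg.
Objective = 2.68·1.035 = 2.7738.

$2.77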